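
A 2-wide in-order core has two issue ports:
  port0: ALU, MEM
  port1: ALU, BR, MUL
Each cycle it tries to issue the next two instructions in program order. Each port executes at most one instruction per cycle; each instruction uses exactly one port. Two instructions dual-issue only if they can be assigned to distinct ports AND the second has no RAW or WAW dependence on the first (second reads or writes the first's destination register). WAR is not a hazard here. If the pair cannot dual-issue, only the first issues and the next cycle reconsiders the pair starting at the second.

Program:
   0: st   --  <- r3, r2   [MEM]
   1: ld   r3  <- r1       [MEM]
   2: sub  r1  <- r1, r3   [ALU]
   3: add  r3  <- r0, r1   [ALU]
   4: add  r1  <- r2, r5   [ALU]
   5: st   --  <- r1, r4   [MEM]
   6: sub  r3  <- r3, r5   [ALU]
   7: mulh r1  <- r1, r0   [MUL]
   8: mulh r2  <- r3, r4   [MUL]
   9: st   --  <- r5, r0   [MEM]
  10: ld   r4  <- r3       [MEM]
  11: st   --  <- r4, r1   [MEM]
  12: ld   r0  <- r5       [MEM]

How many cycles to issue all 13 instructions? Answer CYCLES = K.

  cy0 -> i0 (st.MEM) no-port MEM/MEM
  cy1 -> i1 (ld.MEM) RAW r3
  cy2 -> i2 (sub.ALU) RAW r1
  cy3 -> i3+i4 (add.ALU;add.ALU) dual
  cy4 -> i5+i6 (st.MEM;sub.ALU) dual
  cy5 -> i7 (mulh.MUL) no-port MUL/MUL
  cy6 -> i8+i9 (mulh.MUL;st.MEM) dual
  cy7 -> i10 (ld.MEM) no-port MEM/MEM
  cy8 -> i11 (st.MEM) no-port MEM/MEM
  cy9 -> i12 (ld.MEM) tail

CYCLES = 10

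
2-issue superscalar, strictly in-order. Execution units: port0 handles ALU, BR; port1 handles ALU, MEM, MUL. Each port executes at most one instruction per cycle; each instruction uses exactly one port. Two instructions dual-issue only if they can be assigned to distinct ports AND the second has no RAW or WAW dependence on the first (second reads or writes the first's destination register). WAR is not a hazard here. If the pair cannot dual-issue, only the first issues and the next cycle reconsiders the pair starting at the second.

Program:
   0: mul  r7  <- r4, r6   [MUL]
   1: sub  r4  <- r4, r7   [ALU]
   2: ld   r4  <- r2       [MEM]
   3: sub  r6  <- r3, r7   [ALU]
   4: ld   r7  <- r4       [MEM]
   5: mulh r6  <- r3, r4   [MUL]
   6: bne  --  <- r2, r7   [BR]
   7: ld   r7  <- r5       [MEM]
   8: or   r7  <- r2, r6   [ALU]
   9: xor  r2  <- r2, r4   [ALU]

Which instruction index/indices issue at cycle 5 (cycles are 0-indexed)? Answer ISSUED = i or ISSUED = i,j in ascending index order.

ISSUED = 7

  cy0 -> i0 (mul) RAW r7
  cy1 -> i1 (sub) WAW r4
  cy2 -> i2&i3 (ld sub) pair
  cy3 -> i4 (ld) no-port MEM/MUL
  cy4 -> i5&i6 (mulh bne) pair
  cy5 -> i7 (ld) WAW r7
  cy6 -> i8&i9 (or xor) pair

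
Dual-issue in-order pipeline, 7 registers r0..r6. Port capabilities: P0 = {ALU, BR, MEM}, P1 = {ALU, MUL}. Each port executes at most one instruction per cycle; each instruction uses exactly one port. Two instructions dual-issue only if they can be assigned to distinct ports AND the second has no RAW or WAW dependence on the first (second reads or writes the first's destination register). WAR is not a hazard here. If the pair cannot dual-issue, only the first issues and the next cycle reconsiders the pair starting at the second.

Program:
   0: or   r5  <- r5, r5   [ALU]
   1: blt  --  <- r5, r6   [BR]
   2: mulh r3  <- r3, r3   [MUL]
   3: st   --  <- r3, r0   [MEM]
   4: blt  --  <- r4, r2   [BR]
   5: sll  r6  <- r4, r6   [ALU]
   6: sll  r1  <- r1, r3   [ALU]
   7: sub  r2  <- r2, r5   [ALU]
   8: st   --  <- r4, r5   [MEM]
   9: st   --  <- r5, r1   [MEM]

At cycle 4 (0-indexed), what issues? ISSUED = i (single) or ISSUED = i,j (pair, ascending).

ISSUED = 6,7

#0 head=0: or i0 RAW r5
#1 head=1: blt/mulh i1&i2 pair
#2 head=3: st i3 no-port MEM/BR
#3 head=4: blt/sll i4&i5 pair
#4 head=6: sll/sub i6&i7 pair
#5 head=8: st i8 no-port MEM/MEM
#6 head=9: st i9 tail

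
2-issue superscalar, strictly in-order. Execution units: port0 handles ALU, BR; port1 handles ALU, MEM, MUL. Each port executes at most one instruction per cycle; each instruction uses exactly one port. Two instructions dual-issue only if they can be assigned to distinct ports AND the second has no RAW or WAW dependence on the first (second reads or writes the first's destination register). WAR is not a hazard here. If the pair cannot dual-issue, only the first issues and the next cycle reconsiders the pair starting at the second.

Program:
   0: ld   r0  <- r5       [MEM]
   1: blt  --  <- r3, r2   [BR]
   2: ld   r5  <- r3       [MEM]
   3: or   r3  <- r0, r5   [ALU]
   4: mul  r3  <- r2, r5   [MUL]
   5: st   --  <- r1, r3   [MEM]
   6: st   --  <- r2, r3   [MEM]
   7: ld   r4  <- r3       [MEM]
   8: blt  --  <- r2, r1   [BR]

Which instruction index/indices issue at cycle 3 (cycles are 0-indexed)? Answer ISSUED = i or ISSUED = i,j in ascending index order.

  cy0 -> i0,i1 (ld.MEM+blt.BR) dual
  cy1 -> i2 (ld.MEM) RAW r5
  cy2 -> i3 (or.ALU) WAW r3
  cy3 -> i4 (mul.MUL) no-port MUL/MEM
  cy4 -> i5 (st.MEM) no-port MEM/MEM
  cy5 -> i6 (st.MEM) no-port MEM/MEM
  cy6 -> i7,i8 (ld.MEM+blt.BR) dual

ISSUED = 4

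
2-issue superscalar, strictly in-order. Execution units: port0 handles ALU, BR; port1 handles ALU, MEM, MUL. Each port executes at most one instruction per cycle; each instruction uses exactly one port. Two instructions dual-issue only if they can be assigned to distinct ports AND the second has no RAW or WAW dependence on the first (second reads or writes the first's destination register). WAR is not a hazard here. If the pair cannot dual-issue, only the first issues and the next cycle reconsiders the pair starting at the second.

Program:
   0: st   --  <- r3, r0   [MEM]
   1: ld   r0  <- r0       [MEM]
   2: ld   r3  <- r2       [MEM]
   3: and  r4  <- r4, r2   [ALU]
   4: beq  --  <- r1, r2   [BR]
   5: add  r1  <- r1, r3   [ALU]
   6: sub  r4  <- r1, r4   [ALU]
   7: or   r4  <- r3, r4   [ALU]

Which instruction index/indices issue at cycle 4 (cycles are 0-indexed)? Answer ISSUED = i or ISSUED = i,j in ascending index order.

ISSUED = 6

[0] i0  st.MEM  -- no-port MEM/MEM
[1] i1  ld.MEM  -- no-port MEM/MEM
[2] i2/i3  ld.MEM+and.ALU  -- 2-wide
[3] i4/i5  beq.BR+add.ALU  -- 2-wide
[4] i6  sub.ALU  -- RAW+WAW r4
[5] i7  or.ALU  -- tail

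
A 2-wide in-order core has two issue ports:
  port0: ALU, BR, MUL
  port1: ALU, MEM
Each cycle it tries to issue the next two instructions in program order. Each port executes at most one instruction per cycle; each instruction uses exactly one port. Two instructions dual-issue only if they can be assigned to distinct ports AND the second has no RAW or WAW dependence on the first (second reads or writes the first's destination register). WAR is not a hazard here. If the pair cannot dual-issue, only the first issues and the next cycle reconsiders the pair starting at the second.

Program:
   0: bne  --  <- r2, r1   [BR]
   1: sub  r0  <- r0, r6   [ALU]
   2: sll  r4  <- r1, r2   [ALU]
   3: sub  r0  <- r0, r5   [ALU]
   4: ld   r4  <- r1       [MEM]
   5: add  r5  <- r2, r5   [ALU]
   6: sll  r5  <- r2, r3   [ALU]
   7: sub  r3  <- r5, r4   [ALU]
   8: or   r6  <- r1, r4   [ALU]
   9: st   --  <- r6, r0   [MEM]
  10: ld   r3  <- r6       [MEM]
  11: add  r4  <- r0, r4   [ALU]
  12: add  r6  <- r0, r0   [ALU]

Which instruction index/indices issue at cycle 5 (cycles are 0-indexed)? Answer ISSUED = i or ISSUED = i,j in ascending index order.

t=0 i0&i1:bne;sub ; pair
t=1 i2&i3:sll;sub ; pair
t=2 i4&i5:ld;add ; pair
t=3 i6:sll ; RAW r5
t=4 i7&i8:sub;or ; pair
t=5 i9:st ; no-port MEM/MEM
t=6 i10&i11:ld;add ; pair
t=7 i12:add ; tail

ISSUED = 9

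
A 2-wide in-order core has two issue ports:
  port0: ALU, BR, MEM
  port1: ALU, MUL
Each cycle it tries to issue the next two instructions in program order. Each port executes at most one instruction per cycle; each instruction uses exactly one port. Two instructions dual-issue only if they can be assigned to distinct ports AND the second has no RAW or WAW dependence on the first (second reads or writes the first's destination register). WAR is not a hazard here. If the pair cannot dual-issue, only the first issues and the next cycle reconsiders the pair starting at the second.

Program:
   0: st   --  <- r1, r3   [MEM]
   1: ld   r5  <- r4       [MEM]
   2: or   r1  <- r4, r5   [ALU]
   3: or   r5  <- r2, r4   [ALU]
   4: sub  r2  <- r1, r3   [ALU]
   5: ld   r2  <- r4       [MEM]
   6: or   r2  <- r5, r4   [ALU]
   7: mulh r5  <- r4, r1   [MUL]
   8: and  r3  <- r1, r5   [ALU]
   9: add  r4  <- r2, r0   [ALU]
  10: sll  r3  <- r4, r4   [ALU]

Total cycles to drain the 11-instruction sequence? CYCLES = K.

CYCLES = 8

t=0 i0:st ; no-port MEM/MEM
t=1 i1:ld ; RAW r5
t=2 i2&i3:or/or ; 2-wide
t=3 i4:sub ; WAW r2
t=4 i5:ld ; WAW r2
t=5 i6&i7:or/mulh ; 2-wide
t=6 i8&i9:and/add ; 2-wide
t=7 i10:sll ; tail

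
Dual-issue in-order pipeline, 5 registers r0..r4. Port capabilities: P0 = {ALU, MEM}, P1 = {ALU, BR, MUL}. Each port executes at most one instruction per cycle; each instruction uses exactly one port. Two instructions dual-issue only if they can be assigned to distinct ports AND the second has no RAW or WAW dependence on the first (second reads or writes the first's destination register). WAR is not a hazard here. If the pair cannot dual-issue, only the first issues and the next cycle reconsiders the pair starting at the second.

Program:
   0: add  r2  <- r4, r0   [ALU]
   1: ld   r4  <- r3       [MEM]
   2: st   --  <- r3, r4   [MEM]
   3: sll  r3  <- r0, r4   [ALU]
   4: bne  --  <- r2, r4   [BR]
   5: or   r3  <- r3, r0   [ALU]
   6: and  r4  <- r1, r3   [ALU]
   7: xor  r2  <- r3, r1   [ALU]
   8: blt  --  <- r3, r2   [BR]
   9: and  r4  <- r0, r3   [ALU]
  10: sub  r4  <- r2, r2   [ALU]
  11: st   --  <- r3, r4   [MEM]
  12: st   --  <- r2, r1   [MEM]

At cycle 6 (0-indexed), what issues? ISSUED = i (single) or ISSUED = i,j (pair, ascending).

[0] i0&i1  add.ALU/ld.MEM  -- pair
[1] i2&i3  st.MEM/sll.ALU  -- pair
[2] i4&i5  bne.BR/or.ALU  -- pair
[3] i6&i7  and.ALU/xor.ALU  -- pair
[4] i8&i9  blt.BR/and.ALU  -- pair
[5] i10  sub.ALU  -- RAW r4
[6] i11  st.MEM  -- no-port MEM/MEM
[7] i12  st.MEM  -- tail

ISSUED = 11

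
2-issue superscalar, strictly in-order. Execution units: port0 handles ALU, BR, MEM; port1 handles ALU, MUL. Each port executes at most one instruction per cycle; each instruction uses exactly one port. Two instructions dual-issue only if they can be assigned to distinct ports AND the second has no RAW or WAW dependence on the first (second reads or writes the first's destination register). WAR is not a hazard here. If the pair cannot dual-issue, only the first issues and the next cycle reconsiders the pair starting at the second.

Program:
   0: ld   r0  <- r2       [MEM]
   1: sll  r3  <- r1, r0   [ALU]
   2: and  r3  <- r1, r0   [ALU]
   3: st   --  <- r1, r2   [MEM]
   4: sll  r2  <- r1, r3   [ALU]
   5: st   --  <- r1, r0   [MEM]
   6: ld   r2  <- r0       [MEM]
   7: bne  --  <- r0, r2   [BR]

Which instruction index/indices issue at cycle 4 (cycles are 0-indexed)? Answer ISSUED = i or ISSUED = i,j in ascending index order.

ISSUED = 6

#0 head=0: ld i0 RAW r0
#1 head=1: sll i1 WAW r3
#2 head=2: and;st i2+i3 pair
#3 head=4: sll;st i4+i5 pair
#4 head=6: ld i6 no-port MEM/BR
#5 head=7: bne i7 tail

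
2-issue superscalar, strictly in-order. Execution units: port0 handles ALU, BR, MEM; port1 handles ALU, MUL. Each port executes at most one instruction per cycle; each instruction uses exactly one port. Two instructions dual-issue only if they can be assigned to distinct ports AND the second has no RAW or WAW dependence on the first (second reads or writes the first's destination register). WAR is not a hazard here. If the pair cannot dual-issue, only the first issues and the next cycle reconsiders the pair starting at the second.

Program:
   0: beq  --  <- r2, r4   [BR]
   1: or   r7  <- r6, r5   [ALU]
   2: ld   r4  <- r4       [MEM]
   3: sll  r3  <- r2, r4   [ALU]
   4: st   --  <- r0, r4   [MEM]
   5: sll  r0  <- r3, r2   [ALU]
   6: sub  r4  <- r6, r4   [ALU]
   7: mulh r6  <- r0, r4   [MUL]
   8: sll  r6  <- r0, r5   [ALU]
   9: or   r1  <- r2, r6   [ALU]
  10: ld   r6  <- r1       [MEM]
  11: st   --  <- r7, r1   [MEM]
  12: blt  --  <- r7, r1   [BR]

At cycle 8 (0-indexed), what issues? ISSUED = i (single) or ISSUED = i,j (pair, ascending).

ISSUED = 11

t=0 i0&i1:beq;or ; 2-wide
t=1 i2:ld ; RAW r4
t=2 i3&i4:sll;st ; 2-wide
t=3 i5&i6:sll;sub ; 2-wide
t=4 i7:mulh ; WAW r6
t=5 i8:sll ; RAW r6
t=6 i9:or ; RAW r1
t=7 i10:ld ; no-port MEM/MEM
t=8 i11:st ; no-port MEM/BR
t=9 i12:blt ; tail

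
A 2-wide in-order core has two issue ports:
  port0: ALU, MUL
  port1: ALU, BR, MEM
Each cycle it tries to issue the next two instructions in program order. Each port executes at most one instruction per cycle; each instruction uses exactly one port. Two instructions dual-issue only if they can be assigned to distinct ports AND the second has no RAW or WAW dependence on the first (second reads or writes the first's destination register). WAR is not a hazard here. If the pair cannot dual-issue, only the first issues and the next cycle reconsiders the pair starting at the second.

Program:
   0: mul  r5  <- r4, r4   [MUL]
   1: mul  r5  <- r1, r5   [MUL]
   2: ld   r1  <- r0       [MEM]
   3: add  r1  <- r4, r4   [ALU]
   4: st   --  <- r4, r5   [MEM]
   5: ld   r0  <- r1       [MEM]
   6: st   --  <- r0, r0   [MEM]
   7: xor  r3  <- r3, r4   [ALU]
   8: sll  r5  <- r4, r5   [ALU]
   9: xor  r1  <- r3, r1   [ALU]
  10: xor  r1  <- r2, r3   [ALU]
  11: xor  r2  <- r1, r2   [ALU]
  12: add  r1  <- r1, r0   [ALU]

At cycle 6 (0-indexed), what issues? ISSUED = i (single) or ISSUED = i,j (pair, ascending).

ISSUED = 10

[0] i0  mul.MUL  -- no-port MUL/MUL
[1] i1,i2  mul.MUL;ld.MEM  -- pair
[2] i3,i4  add.ALU;st.MEM  -- pair
[3] i5  ld.MEM  -- no-port MEM/MEM
[4] i6,i7  st.MEM;xor.ALU  -- pair
[5] i8,i9  sll.ALU;xor.ALU  -- pair
[6] i10  xor.ALU  -- RAW r1
[7] i11,i12  xor.ALU;add.ALU  -- pair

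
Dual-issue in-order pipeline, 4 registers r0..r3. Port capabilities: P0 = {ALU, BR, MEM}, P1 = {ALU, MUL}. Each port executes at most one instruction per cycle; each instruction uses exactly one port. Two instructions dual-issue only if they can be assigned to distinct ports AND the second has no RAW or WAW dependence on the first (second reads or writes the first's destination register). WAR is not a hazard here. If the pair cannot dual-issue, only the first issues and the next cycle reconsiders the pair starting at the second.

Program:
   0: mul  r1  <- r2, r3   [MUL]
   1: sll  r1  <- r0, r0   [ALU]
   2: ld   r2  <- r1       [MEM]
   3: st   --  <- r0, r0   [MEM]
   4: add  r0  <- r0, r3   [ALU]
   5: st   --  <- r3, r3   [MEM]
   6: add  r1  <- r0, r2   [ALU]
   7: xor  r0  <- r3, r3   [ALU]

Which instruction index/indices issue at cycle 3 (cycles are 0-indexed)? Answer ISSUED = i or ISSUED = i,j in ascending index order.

ISSUED = 3,4

  cy0 -> i0 (mul) WAW r1
  cy1 -> i1 (sll) RAW r1
  cy2 -> i2 (ld) no-port MEM/MEM
  cy3 -> i3&i4 (st;add) pair
  cy4 -> i5&i6 (st;add) pair
  cy5 -> i7 (xor) tail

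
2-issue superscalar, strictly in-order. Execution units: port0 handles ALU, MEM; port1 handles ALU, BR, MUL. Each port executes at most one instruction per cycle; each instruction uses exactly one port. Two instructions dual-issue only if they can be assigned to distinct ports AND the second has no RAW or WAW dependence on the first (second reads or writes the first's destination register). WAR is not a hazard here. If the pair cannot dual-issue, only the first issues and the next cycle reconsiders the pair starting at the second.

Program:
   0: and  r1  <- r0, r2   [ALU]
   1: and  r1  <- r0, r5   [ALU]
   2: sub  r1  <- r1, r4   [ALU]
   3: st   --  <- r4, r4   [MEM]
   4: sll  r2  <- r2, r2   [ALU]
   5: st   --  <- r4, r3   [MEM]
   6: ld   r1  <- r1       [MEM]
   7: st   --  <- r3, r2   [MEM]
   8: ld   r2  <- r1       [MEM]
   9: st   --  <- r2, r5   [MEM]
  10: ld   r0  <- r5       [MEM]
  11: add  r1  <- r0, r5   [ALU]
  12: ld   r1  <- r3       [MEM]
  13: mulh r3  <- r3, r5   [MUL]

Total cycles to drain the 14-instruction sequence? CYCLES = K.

CYCLES = 11

  cy0 -> i0 (and) WAW r1
  cy1 -> i1 (and) RAW+WAW r1
  cy2 -> i2/i3 (sub+st) 2-wide
  cy3 -> i4/i5 (sll+st) 2-wide
  cy4 -> i6 (ld) no-port MEM/MEM
  cy5 -> i7 (st) no-port MEM/MEM
  cy6 -> i8 (ld) no-port MEM/MEM
  cy7 -> i9 (st) no-port MEM/MEM
  cy8 -> i10 (ld) RAW r0
  cy9 -> i11 (add) WAW r1
  cy10 -> i12/i13 (ld+mulh) 2-wide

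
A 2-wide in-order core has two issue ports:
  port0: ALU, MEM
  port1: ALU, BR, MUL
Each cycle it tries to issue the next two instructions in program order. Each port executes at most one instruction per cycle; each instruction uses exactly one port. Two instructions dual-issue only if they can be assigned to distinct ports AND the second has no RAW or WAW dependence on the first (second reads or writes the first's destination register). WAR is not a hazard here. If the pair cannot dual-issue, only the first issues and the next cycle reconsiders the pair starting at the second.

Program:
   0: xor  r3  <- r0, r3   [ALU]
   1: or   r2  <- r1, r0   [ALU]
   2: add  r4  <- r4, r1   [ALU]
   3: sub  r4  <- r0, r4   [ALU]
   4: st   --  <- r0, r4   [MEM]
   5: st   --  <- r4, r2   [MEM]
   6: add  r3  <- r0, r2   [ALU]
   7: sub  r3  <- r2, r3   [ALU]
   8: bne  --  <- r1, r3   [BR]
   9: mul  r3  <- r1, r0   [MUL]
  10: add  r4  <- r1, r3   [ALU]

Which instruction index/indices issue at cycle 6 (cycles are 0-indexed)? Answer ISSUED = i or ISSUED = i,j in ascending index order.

#0 head=0: xor.ALU+or.ALU i0,i1 pair
#1 head=2: add.ALU i2 RAW+WAW r4
#2 head=3: sub.ALU i3 RAW r4
#3 head=4: st.MEM i4 no-port MEM/MEM
#4 head=5: st.MEM+add.ALU i5,i6 pair
#5 head=7: sub.ALU i7 RAW r3
#6 head=8: bne.BR i8 no-port BR/MUL
#7 head=9: mul.MUL i9 RAW r3
#8 head=10: add.ALU i10 tail

ISSUED = 8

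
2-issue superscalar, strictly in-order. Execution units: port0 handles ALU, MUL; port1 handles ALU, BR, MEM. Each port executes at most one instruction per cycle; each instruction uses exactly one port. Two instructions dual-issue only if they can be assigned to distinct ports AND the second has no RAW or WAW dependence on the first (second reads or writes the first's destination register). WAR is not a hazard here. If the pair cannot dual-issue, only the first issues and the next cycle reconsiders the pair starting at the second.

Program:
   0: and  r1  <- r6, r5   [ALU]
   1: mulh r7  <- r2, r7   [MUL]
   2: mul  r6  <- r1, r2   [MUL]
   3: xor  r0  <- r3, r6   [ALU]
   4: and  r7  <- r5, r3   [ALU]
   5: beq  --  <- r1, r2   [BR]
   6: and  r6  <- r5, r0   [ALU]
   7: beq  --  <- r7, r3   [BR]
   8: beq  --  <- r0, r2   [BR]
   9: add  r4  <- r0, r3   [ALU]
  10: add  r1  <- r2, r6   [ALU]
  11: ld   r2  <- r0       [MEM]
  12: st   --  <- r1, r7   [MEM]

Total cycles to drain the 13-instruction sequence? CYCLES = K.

c0: i0,i1 and.ALU mulh.MUL  2-wide
c1: i2 mul.MUL  RAW r6
c2: i3,i4 xor.ALU and.ALU  2-wide
c3: i5,i6 beq.BR and.ALU  2-wide
c4: i7 beq.BR  no-port BR/BR
c5: i8,i9 beq.BR add.ALU  2-wide
c6: i10,i11 add.ALU ld.MEM  2-wide
c7: i12 st.MEM  tail

CYCLES = 8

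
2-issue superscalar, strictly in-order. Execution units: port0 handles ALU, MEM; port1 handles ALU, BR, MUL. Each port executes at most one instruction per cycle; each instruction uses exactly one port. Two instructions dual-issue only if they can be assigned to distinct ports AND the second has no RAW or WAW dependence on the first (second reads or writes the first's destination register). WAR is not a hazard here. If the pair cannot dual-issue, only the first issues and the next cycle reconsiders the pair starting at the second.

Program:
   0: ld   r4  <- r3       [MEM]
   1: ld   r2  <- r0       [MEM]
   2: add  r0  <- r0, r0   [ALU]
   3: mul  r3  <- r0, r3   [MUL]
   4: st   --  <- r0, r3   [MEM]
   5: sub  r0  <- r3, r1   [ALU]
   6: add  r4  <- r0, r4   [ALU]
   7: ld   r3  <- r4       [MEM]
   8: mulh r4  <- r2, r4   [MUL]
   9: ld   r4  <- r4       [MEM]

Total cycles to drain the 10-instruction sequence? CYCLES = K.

c0: i0 ld  no-port MEM/MEM
c1: i1/i2 ld;add  pair
c2: i3 mul  RAW r3
c3: i4/i5 st;sub  pair
c4: i6 add  RAW r4
c5: i7/i8 ld;mulh  pair
c6: i9 ld  tail

CYCLES = 7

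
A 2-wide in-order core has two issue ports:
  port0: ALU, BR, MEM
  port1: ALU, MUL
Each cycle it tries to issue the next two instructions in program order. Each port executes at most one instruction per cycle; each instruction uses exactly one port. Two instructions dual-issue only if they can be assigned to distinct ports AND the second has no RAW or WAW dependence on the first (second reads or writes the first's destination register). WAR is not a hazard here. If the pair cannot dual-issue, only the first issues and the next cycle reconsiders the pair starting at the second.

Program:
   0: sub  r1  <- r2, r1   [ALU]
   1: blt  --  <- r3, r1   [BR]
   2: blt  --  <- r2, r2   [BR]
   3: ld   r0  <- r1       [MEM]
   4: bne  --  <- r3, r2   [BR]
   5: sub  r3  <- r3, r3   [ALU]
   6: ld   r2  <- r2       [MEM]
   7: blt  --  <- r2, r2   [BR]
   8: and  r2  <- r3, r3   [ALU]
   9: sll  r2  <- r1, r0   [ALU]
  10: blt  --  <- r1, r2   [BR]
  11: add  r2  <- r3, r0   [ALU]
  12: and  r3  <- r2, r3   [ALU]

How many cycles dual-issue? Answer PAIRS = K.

PAIRS = 3

[0] i0  sub  -- RAW r1
[1] i1  blt  -- no-port BR/BR
[2] i2  blt  -- no-port BR/MEM
[3] i3  ld  -- no-port MEM/BR
[4] i4+i5  bne sub  -- dual
[5] i6  ld  -- no-port MEM/BR
[6] i7+i8  blt and  -- dual
[7] i9  sll  -- RAW r2
[8] i10+i11  blt add  -- dual
[9] i12  and  -- tail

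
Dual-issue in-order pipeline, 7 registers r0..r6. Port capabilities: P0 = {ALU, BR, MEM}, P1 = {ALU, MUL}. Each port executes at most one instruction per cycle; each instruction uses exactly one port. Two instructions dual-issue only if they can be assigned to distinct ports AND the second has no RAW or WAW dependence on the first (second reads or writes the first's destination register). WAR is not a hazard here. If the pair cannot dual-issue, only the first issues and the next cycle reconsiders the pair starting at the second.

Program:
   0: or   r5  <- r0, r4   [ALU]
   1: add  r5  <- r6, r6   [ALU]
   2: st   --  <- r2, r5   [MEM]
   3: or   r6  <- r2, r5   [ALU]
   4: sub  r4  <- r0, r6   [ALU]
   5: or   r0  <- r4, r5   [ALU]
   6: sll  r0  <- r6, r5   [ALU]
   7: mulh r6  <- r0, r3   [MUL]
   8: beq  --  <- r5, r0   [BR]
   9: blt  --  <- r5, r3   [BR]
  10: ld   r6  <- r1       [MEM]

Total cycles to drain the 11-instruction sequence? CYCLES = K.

CYCLES = 9

  cy0 -> i0 (or.ALU) WAW r5
  cy1 -> i1 (add.ALU) RAW r5
  cy2 -> i2+i3 (st.MEM or.ALU) pair
  cy3 -> i4 (sub.ALU) RAW r4
  cy4 -> i5 (or.ALU) WAW r0
  cy5 -> i6 (sll.ALU) RAW r0
  cy6 -> i7+i8 (mulh.MUL beq.BR) pair
  cy7 -> i9 (blt.BR) no-port BR/MEM
  cy8 -> i10 (ld.MEM) tail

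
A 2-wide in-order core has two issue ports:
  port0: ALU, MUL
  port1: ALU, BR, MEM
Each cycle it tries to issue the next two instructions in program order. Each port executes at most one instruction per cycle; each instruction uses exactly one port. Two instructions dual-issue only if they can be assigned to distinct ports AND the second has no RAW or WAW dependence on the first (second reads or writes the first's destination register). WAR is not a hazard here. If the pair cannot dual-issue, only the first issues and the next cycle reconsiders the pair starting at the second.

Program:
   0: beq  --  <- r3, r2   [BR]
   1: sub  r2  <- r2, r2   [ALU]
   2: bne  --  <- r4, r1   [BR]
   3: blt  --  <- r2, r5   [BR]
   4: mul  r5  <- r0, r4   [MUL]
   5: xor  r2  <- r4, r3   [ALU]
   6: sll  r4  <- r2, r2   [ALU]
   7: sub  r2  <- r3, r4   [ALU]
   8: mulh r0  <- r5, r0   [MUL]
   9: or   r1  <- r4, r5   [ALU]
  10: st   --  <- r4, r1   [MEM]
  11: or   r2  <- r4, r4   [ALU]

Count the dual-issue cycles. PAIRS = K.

PAIRS = 4

#0 head=0: beq sub i0+i1 dual
#1 head=2: bne i2 no-port BR/BR
#2 head=3: blt mul i3+i4 dual
#3 head=5: xor i5 RAW r2
#4 head=6: sll i6 RAW r4
#5 head=7: sub mulh i7+i8 dual
#6 head=9: or i9 RAW r1
#7 head=10: st or i10+i11 dual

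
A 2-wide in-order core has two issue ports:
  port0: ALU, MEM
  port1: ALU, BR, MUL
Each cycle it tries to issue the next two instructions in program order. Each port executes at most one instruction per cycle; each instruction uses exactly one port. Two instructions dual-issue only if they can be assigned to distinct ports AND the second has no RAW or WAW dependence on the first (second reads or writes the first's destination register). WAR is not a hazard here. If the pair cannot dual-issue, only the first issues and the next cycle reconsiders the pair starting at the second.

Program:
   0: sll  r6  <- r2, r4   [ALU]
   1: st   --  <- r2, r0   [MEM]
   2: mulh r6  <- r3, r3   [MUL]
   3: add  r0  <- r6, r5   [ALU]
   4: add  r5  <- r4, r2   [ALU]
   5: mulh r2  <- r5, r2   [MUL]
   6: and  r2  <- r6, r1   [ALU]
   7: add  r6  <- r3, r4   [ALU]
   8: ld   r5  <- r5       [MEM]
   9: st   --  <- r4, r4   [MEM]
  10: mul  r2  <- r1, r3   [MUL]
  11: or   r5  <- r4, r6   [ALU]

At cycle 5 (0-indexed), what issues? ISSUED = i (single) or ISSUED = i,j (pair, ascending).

ISSUED = 8

  cy0 -> i0,i1 (sll.ALU+st.MEM) pair
  cy1 -> i2 (mulh.MUL) RAW r6
  cy2 -> i3,i4 (add.ALU+add.ALU) pair
  cy3 -> i5 (mulh.MUL) WAW r2
  cy4 -> i6,i7 (and.ALU+add.ALU) pair
  cy5 -> i8 (ld.MEM) no-port MEM/MEM
  cy6 -> i9,i10 (st.MEM+mul.MUL) pair
  cy7 -> i11 (or.ALU) tail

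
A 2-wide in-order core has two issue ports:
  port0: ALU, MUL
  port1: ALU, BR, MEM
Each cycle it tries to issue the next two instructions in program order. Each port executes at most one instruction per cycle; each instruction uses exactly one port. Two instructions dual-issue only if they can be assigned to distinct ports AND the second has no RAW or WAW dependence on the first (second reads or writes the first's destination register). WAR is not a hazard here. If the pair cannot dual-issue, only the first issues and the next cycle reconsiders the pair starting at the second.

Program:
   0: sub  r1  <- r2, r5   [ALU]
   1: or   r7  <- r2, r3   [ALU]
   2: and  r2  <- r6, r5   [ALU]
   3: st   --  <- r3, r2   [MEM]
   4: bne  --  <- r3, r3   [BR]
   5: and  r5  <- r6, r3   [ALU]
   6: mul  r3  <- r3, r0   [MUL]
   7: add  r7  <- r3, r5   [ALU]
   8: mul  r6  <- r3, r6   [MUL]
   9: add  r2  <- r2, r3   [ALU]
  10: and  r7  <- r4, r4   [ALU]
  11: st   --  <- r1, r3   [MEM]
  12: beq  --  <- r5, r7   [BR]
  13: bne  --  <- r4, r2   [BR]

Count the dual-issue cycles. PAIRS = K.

0. sub or @i0+i1  | 2-wide
1. and @i2  | RAW r2
2. st @i3  | no-port MEM/BR
3. bne and @i4+i5  | 2-wide
4. mul @i6  | RAW r3
5. add mul @i7+i8  | 2-wide
6. add and @i9+i10  | 2-wide
7. st @i11  | no-port MEM/BR
8. beq @i12  | no-port BR/BR
9. bne @i13  | tail

PAIRS = 4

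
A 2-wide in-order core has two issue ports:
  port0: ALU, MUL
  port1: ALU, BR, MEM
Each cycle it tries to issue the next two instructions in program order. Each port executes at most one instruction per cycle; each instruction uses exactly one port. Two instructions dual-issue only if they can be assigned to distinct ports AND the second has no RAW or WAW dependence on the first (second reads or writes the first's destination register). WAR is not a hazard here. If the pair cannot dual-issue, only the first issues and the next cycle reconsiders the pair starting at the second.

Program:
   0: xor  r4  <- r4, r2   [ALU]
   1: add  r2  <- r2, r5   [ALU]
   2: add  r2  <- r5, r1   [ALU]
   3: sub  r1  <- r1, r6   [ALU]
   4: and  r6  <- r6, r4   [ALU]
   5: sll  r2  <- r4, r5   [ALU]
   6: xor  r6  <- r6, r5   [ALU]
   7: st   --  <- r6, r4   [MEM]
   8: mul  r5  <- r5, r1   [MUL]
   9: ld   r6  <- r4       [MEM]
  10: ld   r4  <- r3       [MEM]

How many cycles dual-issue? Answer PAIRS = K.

PAIRS = 4

c0: i0/i1 xor+add  2-wide
c1: i2/i3 add+sub  2-wide
c2: i4/i5 and+sll  2-wide
c3: i6 xor  RAW r6
c4: i7/i8 st+mul  2-wide
c5: i9 ld  no-port MEM/MEM
c6: i10 ld  tail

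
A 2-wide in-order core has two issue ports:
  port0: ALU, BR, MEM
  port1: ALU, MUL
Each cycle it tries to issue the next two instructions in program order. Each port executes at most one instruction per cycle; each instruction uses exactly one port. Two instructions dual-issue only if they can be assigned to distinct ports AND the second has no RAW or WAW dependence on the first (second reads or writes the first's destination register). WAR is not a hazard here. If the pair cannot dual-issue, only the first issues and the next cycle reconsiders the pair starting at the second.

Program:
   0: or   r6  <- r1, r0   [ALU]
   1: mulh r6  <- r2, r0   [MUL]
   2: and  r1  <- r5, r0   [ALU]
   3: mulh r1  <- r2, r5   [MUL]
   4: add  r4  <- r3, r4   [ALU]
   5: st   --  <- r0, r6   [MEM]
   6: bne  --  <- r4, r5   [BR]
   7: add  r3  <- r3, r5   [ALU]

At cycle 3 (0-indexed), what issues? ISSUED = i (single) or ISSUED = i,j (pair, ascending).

ISSUED = 5

[0] i0  or  -- WAW r6
[1] i1+i2  mulh/and  -- 2-wide
[2] i3+i4  mulh/add  -- 2-wide
[3] i5  st  -- no-port MEM/BR
[4] i6+i7  bne/add  -- 2-wide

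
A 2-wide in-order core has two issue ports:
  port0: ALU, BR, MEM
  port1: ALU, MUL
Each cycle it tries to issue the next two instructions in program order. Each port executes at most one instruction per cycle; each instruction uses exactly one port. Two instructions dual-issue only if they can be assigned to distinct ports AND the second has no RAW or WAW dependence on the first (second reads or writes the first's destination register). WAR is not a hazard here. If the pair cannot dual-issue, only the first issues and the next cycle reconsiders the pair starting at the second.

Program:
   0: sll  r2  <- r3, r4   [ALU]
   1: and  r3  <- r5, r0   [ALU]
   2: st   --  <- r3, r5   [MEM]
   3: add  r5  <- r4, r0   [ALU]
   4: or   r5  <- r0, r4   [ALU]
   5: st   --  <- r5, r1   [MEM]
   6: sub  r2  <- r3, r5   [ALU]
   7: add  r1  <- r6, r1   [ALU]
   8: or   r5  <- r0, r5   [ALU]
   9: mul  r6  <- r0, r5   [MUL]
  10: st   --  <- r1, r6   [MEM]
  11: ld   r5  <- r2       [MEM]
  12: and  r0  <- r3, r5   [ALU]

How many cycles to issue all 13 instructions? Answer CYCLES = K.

CYCLES = 9

[0] i0,i1  sll and  -- pair
[1] i2,i3  st add  -- pair
[2] i4  or  -- RAW r5
[3] i5,i6  st sub  -- pair
[4] i7,i8  add or  -- pair
[5] i9  mul  -- RAW r6
[6] i10  st  -- no-port MEM/MEM
[7] i11  ld  -- RAW r5
[8] i12  and  -- tail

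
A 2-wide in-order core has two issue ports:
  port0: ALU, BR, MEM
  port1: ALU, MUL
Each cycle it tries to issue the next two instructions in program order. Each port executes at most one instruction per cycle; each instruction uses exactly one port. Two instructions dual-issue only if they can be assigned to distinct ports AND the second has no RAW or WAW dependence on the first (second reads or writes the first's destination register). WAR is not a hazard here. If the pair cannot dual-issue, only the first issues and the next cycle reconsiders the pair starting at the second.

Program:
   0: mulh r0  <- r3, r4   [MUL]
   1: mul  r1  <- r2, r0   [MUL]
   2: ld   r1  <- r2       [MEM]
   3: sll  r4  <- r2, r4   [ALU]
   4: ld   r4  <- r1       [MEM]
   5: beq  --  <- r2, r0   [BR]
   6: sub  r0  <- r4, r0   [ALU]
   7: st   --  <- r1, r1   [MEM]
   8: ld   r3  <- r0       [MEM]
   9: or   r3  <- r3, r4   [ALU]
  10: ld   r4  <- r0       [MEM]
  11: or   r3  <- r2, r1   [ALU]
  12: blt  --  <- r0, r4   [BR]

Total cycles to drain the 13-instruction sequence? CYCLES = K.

CYCLES = 9

[0] i0  mulh.MUL  -- no-port MUL/MUL
[1] i1  mul.MUL  -- WAW r1
[2] i2+i3  ld.MEM sll.ALU  -- pair
[3] i4  ld.MEM  -- no-port MEM/BR
[4] i5+i6  beq.BR sub.ALU  -- pair
[5] i7  st.MEM  -- no-port MEM/MEM
[6] i8  ld.MEM  -- RAW+WAW r3
[7] i9+i10  or.ALU ld.MEM  -- pair
[8] i11+i12  or.ALU blt.BR  -- pair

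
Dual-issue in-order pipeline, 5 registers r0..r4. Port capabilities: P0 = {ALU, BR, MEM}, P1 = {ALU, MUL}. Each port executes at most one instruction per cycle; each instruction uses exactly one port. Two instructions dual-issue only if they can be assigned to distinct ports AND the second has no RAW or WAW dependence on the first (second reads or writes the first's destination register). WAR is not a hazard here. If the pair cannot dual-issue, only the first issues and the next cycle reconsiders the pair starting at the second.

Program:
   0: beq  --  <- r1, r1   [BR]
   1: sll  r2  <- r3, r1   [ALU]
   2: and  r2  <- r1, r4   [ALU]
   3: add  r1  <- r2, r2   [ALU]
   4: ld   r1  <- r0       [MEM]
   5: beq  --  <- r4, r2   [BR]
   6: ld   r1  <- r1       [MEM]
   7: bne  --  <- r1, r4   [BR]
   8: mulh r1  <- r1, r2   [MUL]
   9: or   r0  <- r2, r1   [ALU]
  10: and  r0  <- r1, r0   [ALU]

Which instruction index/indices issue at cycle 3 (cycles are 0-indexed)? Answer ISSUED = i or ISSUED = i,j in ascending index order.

c0: i0,i1 beq;sll  pair
c1: i2 and  RAW r2
c2: i3 add  WAW r1
c3: i4 ld  no-port MEM/BR
c4: i5 beq  no-port BR/MEM
c5: i6 ld  no-port MEM/BR
c6: i7,i8 bne;mulh  pair
c7: i9 or  RAW+WAW r0
c8: i10 and  tail

ISSUED = 4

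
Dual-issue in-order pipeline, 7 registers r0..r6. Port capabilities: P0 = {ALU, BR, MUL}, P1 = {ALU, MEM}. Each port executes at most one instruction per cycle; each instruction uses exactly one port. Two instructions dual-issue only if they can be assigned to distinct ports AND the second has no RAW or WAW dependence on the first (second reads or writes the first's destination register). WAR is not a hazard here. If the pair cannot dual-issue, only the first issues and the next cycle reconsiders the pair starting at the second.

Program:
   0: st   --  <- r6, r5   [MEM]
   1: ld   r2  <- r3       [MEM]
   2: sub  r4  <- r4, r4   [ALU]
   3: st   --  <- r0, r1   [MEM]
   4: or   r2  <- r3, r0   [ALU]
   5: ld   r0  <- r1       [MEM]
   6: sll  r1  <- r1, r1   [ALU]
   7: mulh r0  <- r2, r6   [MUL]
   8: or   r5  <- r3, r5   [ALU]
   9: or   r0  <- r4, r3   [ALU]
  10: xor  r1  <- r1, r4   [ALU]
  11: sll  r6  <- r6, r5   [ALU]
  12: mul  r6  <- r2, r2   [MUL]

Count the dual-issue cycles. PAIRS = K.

PAIRS = 5

[0] i0  st.MEM  -- no-port MEM/MEM
[1] i1&i2  ld.MEM/sub.ALU  -- pair
[2] i3&i4  st.MEM/or.ALU  -- pair
[3] i5&i6  ld.MEM/sll.ALU  -- pair
[4] i7&i8  mulh.MUL/or.ALU  -- pair
[5] i9&i10  or.ALU/xor.ALU  -- pair
[6] i11  sll.ALU  -- WAW r6
[7] i12  mul.MUL  -- tail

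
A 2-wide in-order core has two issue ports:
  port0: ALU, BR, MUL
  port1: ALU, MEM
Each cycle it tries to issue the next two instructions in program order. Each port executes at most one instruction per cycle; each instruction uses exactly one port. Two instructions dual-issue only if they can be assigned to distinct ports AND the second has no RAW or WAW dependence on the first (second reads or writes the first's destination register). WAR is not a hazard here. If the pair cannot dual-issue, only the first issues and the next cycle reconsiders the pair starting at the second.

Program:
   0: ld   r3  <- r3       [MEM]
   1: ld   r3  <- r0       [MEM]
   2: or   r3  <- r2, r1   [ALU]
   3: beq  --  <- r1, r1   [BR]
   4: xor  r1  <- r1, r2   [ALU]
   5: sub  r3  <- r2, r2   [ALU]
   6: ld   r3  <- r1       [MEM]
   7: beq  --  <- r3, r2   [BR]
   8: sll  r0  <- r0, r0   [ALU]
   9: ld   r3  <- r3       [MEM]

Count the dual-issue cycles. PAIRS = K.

PAIRS = 3

c0: i0 ld.MEM  no-port MEM/MEM
c1: i1 ld.MEM  WAW r3
c2: i2/i3 or.ALU+beq.BR  2-wide
c3: i4/i5 xor.ALU+sub.ALU  2-wide
c4: i6 ld.MEM  RAW r3
c5: i7/i8 beq.BR+sll.ALU  2-wide
c6: i9 ld.MEM  tail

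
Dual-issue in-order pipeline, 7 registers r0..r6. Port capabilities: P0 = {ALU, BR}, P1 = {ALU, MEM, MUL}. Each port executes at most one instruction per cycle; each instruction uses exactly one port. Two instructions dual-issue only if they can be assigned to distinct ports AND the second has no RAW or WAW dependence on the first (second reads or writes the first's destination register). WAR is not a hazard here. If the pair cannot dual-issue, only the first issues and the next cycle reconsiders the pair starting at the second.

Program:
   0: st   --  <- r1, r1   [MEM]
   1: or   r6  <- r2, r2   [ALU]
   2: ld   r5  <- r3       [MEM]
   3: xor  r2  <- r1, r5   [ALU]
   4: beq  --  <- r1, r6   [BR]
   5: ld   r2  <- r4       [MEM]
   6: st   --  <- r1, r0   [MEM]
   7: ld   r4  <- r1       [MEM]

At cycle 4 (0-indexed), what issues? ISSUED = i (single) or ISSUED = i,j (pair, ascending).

ISSUED = 6

t=0 i0&i1:st.MEM+or.ALU ; dual
t=1 i2:ld.MEM ; RAW r5
t=2 i3&i4:xor.ALU+beq.BR ; dual
t=3 i5:ld.MEM ; no-port MEM/MEM
t=4 i6:st.MEM ; no-port MEM/MEM
t=5 i7:ld.MEM ; tail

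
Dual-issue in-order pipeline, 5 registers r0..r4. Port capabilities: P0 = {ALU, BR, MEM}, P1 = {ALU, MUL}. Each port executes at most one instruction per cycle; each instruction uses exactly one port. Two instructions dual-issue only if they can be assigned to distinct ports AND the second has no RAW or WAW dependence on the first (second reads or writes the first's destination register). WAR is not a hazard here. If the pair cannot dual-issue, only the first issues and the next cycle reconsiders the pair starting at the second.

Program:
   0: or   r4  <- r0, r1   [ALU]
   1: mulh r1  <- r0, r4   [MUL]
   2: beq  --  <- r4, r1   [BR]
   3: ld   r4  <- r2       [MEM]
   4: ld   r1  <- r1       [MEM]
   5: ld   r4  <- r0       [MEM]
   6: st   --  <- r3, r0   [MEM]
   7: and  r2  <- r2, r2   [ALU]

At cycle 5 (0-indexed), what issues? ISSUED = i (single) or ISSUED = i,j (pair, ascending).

#0 head=0: or.ALU i0 RAW r4
#1 head=1: mulh.MUL i1 RAW r1
#2 head=2: beq.BR i2 no-port BR/MEM
#3 head=3: ld.MEM i3 no-port MEM/MEM
#4 head=4: ld.MEM i4 no-port MEM/MEM
#5 head=5: ld.MEM i5 no-port MEM/MEM
#6 head=6: st.MEM;and.ALU i6+i7 2-wide

ISSUED = 5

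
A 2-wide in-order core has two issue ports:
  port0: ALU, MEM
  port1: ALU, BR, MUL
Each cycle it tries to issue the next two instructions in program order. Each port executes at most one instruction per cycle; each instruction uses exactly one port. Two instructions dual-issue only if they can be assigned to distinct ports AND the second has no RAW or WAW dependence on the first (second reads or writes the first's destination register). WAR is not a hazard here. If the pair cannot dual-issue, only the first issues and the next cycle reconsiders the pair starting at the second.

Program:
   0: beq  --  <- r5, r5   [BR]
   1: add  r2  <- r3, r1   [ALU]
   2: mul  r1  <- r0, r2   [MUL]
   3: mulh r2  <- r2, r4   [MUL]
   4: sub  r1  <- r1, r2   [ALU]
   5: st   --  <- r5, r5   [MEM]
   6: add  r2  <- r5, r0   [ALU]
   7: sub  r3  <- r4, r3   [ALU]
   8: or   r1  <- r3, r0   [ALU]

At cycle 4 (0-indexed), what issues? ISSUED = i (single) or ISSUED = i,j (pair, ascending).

0. beq.BR/add.ALU @i0+i1  | dual
1. mul.MUL @i2  | no-port MUL/MUL
2. mulh.MUL @i3  | RAW r2
3. sub.ALU/st.MEM @i4+i5  | dual
4. add.ALU/sub.ALU @i6+i7  | dual
5. or.ALU @i8  | tail

ISSUED = 6,7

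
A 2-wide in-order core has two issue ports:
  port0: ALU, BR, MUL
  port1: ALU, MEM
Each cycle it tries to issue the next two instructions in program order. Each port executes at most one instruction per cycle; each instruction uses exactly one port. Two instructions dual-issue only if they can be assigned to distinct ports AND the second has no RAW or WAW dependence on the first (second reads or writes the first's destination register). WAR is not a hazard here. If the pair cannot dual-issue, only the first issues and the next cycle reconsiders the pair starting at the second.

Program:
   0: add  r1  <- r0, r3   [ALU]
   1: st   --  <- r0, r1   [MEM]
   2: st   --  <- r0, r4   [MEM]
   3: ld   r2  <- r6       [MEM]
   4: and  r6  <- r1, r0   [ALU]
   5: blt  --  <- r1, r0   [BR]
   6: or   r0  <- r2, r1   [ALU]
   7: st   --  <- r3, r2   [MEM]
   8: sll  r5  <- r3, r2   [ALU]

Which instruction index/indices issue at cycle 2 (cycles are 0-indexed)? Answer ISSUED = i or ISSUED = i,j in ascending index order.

ISSUED = 2

c0: i0 add.ALU  RAW r1
c1: i1 st.MEM  no-port MEM/MEM
c2: i2 st.MEM  no-port MEM/MEM
c3: i3,i4 ld.MEM;and.ALU  pair
c4: i5,i6 blt.BR;or.ALU  pair
c5: i7,i8 st.MEM;sll.ALU  pair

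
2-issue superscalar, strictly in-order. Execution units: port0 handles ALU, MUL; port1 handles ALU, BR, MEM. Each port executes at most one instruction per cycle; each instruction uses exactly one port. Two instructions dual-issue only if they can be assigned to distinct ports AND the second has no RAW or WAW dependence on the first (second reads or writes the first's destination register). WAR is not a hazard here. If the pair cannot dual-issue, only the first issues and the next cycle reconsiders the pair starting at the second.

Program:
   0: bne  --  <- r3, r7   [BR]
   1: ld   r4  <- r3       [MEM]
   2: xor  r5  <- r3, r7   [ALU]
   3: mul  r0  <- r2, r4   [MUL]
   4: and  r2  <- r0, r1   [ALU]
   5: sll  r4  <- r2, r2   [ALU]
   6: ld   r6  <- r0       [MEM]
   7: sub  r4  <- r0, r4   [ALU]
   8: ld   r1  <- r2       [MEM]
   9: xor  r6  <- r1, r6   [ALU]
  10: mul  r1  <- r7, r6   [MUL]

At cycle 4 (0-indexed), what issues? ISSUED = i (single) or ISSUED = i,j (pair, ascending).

ISSUED = 5,6

  cy0 -> i0 (bne) no-port BR/MEM
  cy1 -> i1,i2 (ld+xor) 2-wide
  cy2 -> i3 (mul) RAW r0
  cy3 -> i4 (and) RAW r2
  cy4 -> i5,i6 (sll+ld) 2-wide
  cy5 -> i7,i8 (sub+ld) 2-wide
  cy6 -> i9 (xor) RAW r6
  cy7 -> i10 (mul) tail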